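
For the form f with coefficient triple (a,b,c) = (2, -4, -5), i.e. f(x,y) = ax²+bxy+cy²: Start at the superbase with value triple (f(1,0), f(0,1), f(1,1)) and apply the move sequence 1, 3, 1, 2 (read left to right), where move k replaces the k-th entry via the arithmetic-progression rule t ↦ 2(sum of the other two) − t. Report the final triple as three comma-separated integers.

start (2,-5,-7) = (f(1,0),f(0,1),f(1,1))
replace slot 1: 2·((-5)+(-7)) − 2 = -26 → (-26,-5,-7)
replace slot 3: 2·((-26)+(-5)) − (-7) = -55 → (-26,-5,-55)
replace slot 1: 2·((-5)+(-55)) − (-26) = -94 → (-94,-5,-55)
replace slot 2: 2·((-94)+(-55)) − (-5) = -293 → (-94,-293,-55)

-94,-293,-55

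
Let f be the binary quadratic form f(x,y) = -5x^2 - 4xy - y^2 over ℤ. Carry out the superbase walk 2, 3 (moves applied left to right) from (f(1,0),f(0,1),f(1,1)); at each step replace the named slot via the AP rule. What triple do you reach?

start (-5,-1,-10) = (f(1,0),f(0,1),f(1,1))
replace slot 2: 2·((-5)+(-10)) − (-1) = -29 → (-5,-29,-10)
replace slot 3: 2·((-5)+(-29)) − (-10) = -58 → (-5,-29,-58)

-5,-29,-58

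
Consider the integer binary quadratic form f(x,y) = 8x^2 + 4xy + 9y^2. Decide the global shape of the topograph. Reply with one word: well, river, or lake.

D = b²−4ac = 4² − 4·8·9 = -272
D < 0 ⇒ definite ⇒ every region one sign ⇒ single well

well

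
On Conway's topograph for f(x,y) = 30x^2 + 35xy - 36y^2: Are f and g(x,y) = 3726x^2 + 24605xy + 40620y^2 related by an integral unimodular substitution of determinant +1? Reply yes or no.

D₁ = 5545, D₂ = 5545
river cycle of f (length 74): (-36, 37, 29), (29, 21, -44), (-44, 67, 6), (6, 65, -55), (-55, 45, 16), (16, 51, -46), (-46, 41, 21), (21, 43, -44), (-44, 45, 20), (20, 35, -54), … (64 more)
river cycle of g (length 74): (30, 35, -36), (-36, 37, 29), (29, 21, -44), (-44, 67, 6), (6, 65, -55), (-55, 45, 16), (16, 51, -46), (-46, 41, 21), (21, 43, -44), (-44, 45, 20), … (64 more)
cycles coincide ⇒ equivalent

yes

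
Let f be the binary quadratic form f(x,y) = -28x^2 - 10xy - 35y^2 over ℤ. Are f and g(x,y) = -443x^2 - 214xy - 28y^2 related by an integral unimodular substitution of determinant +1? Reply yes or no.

D₁ = -3820, D₂ = -3820
f is negative-definite; reduce −f:
−f: reduced (well bottom): (28,10,35) with a≤c, −a<b≤a
flip sign back: reduced form of f is (-28,-10,-35)
g is negative-definite; reduce −g:
−g: flip: (443,214,28)→(28,-214,443)
−g: translate: b→10 (≡-214 mod 56), so (28,-214,443)→(28,10,35)
−g: reduced (well bottom): (28,10,35) with a≤c, −a<b≤a
flip sign back: reduced form of g is (-28,-10,-35)
reduced forms (-28, -10, -35) vs (-28, -10, -35) ⇒ equivalent

yes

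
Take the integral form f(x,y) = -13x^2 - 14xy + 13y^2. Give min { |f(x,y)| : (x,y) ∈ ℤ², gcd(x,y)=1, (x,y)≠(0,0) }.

descent: ρ → (13,14,-13)  [lands on river]
river: ρ → (-13,12,14)
river: ρ → (14,16,-11)
river: ρ → (-11,28,2)
river: ρ → (2,28,-11)
river: ρ → (-11,16,14)
river: ρ → (14,12,-13)
river: ρ → (-13,14,13)
river: ρ → (13,12,-14)
river: ρ → (-14,16,11)
river: ρ → (11,28,-2)
river: ρ → (-2,28,11)
river: ρ → (11,16,-14)
river: ρ → (-14,12,13)
closes: descent 1, river 14
min |a| on river = 2

2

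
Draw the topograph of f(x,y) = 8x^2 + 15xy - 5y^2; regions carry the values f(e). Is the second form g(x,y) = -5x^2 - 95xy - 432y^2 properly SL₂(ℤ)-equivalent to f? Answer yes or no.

D₁ = 385, D₂ = 385
river cycle of f (length 10): (-5, 15, 8), (8, 17, -3), (-3, 19, 2), (2, 17, -12), (-12, 7, 7), (7, 7, -12), (-12, 17, 2), (2, 19, -3), (-3, 17, 8), (8, 15, -5)
river cycle of g (length 10): (-5, 15, 8), (8, 17, -3), (-3, 19, 2), (2, 17, -12), (-12, 7, 7), (7, 7, -12), (-12, 17, 2), (2, 19, -3), (-3, 17, 8), (8, 15, -5)
cycles coincide ⇒ equivalent

yes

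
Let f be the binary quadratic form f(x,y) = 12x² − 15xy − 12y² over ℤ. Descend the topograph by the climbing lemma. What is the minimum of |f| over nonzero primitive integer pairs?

descent: ρ → (-12,15,12)  [lands on river]
river: ρ → (12,9,-15)
river: ρ → (-15,21,6)
river: ρ → (6,27,-3)
river: ρ → (-3,27,6)
river: ρ → (6,21,-15)
river: ρ → (-15,9,12)
river: ρ → (12,15,-12)
river: ρ → (-12,9,15)
river: ρ → (15,21,-6)
river: ρ → (-6,27,3)
river: ρ → (3,27,-6)
river: ρ → (-6,21,15)
river: ρ → (15,9,-12)
closes: descent 1, river 14
min |a| on river = 3

3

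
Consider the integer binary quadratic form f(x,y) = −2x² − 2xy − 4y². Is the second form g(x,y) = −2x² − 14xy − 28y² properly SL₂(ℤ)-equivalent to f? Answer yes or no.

D₁ = -28, D₂ = -28
f is negative-definite; reduce −f:
−f: reduced (well bottom): (2,2,4) with a≤c, −a<b≤a
flip sign back: reduced form of f is (-2,-2,-4)
g is negative-definite; reduce −g:
−g: translate: b→2 (≡14 mod 4), so (2,14,28)→(2,2,4)
−g: reduced (well bottom): (2,2,4) with a≤c, −a<b≤a
flip sign back: reduced form of g is (-2,-2,-4)
reduced forms (-2, -2, -4) vs (-2, -2, -4) ⇒ equivalent

yes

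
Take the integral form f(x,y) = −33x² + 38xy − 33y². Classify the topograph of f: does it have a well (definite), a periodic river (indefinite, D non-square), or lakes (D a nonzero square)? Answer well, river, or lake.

D = b²−4ac = 38² − 4·(-33)·(-33) = -2912
D < 0 ⇒ definite ⇒ every region one sign ⇒ single well

well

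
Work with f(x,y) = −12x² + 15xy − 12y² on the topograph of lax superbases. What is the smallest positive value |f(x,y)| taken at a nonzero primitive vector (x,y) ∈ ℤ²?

translate: b→9 (≡-15 mod 24), so (12,-15,12)→(12,9,9)
flip: (12,9,9)→(9,-9,12)
translate: b→9 (≡-9 mod 18), so (9,-9,12)→(9,9,12)
reduced (well bottom): (9,9,12) with a≤c, −a<b≤a
well minimum |f| = |-9| = 9 (negative-definite)

9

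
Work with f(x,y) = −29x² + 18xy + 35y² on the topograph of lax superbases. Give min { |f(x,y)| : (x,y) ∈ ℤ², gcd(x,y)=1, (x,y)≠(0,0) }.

river: ρ → (35,52,-12)
river: ρ → (-12,44,51)
river: ρ → (51,58,-5)
river: ρ → (-5,62,27)
river: ρ → (27,46,-21)
river: ρ → (-21,38,35)
river: ρ → (35,32,-24)
river: ρ → (-24,64,3)
river: ρ → (3,62,-45)
river: ρ → (-45,28,20)
river: ρ → (20,52,-21)
river: ρ → (-21,32,40)
river: ρ → (40,48,-13)
river: ρ → (-13,56,24)
river: ρ → (24,40,-29)
river: ρ → (-29,18,35)
closes: descent 0, river 16
min |a| on river = 3

3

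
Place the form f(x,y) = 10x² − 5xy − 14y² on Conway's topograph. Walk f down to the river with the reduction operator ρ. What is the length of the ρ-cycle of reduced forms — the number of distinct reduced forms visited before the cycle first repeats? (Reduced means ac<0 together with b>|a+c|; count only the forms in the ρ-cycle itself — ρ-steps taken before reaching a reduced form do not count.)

D = 585, ⌊√D⌋ = 24
descent: ρ → (-14,5,10)  [lands on river]
river: ρ → (10,15,-9)
river: ρ → (-9,21,4)
river: ρ → (4,19,-14)
river: ρ → (-14,9,9)
river: ρ → (9,9,-14)
river: ρ → (-14,19,4)
river: ρ → (4,21,-9)
river: ρ → (-9,15,10)
river: ρ → (10,5,-14)
river: ρ → (-14,23,1)
river: ρ → (1,23,-14)
ρ-cycle length = 12 (tail of 1 descent step not counted)

12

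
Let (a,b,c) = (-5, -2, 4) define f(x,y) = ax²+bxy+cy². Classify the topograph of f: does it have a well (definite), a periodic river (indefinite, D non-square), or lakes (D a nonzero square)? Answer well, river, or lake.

D = b²−4ac = (-2)² − 4·(-5)·4 = 84
D > 0 non-square ⇒ indefinite ⇒ periodic river

river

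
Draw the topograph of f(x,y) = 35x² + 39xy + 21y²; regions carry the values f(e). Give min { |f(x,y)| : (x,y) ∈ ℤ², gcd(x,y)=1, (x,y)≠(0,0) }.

translate: b→-31 (≡39 mod 70), so (35,39,21)→(35,-31,17)
flip: (35,-31,17)→(17,31,35)
translate: b→-3 (≡31 mod 34), so (17,31,35)→(17,-3,21)
reduced (well bottom): (17,-3,21) with a≤c, −a<b≤a
well minimum = a = 17

17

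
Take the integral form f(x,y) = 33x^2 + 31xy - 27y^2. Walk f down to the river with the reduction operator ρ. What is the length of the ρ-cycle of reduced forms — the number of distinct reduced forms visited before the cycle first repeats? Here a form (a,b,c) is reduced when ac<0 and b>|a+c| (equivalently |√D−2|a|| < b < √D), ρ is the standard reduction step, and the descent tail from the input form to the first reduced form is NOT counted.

D = 4525, ⌊√D⌋ = 67
river: ρ → (-27,23,37)
river: ρ → (37,51,-13)
river: ρ → (-13,53,33)
river: ρ → (33,13,-33)
river: ρ → (-33,53,13)
river: ρ → (13,51,-37)
river: ρ → (-37,23,27)
river: ρ → (27,31,-33)
river: ρ → (-33,35,25)
river: ρ → (25,65,-3)
river: ρ → (-3,67,3)
river: ρ → (3,65,-25)
river: ρ → (-25,35,33)
river: ρ → (33,31,-27)
ρ-cycle length = 14 (tail of 0 descent steps not counted)

14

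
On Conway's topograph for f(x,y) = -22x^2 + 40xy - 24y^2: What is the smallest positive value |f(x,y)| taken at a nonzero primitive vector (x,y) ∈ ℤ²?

translate: b→4 (≡-40 mod 44), so (22,-40,24)→(22,4,6)
flip: (22,4,6)→(6,-4,22)
reduced (well bottom): (6,-4,22) with a≤c, −a<b≤a
well minimum |f| = |-6| = 6 (negative-definite)

6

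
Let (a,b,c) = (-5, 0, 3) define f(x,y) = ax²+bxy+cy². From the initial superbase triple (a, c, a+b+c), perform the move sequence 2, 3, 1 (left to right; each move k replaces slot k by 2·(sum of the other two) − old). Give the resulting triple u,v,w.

start (-5,3,-2) = (f(1,0),f(0,1),f(1,1))
replace slot 2: 2·((-5)+(-2)) − 3 = -17 → (-5,-17,-2)
replace slot 3: 2·((-5)+(-17)) − (-2) = -42 → (-5,-17,-42)
replace slot 1: 2·((-17)+(-42)) − (-5) = -113 → (-113,-17,-42)

-113,-17,-42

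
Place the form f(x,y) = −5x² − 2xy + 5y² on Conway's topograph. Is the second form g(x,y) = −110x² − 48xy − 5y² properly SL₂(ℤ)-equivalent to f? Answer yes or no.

D₁ = 104, D₂ = 104
river cycle of f (length 6): (5, 2, -5), (-5, 8, 2), (2, 8, -5), (-5, 2, 5), (5, 8, -2), (-2, 8, 5)
river cycle of g (length 6): (-5, 8, 2), (2, 8, -5), (-5, 2, 5), (5, 8, -2), (-2, 8, 5), (5, 2, -5)
cycles coincide ⇒ equivalent

yes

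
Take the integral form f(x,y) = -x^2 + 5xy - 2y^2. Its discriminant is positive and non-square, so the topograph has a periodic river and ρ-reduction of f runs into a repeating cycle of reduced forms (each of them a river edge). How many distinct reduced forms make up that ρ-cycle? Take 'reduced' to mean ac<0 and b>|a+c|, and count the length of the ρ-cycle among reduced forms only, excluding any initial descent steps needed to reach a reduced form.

D = 17, ⌊√D⌋ = 4
descent: ρ → (-2,3,1)  [lands on river]
river: ρ → (1,3,-2)
river: ρ → (-2,1,2)
river: ρ → (2,3,-1)
river: ρ → (-1,3,2)
river: ρ → (2,1,-2)
ρ-cycle length = 6 (tail of 1 descent step not counted)

6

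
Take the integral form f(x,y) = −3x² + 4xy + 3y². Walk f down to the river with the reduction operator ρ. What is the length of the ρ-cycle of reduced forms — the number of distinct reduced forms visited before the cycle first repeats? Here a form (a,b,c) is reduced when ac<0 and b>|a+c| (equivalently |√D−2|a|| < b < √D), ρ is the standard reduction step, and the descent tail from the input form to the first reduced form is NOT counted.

D = 52, ⌊√D⌋ = 7
river: ρ → (3,2,-4)
river: ρ → (-4,6,1)
river: ρ → (1,6,-4)
river: ρ → (-4,2,3)
river: ρ → (3,4,-3)
river: ρ → (-3,2,4)
river: ρ → (4,6,-1)
river: ρ → (-1,6,4)
river: ρ → (4,2,-3)
river: ρ → (-3,4,3)
ρ-cycle length = 10 (tail of 0 descent steps not counted)

10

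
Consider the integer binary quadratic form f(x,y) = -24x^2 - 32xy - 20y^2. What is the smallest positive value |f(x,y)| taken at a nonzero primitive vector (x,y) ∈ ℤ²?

translate: b→-16 (≡32 mod 48), so (24,32,20)→(24,-16,12)
flip: (24,-16,12)→(12,16,24)
translate: b→-8 (≡16 mod 24), so (12,16,24)→(12,-8,20)
reduced (well bottom): (12,-8,20) with a≤c, −a<b≤a
well minimum |f| = |-12| = 12 (negative-definite)

12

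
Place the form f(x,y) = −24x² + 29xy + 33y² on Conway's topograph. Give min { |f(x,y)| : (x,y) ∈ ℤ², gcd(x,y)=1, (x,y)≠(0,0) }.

river: ρ → (33,37,-20)
river: ρ → (-20,43,27)
river: ρ → (27,11,-36)
river: ρ → (-36,61,2)
river: ρ → (2,63,-5)
river: ρ → (-5,57,38)
river: ρ → (38,19,-24)
river: ρ → (-24,29,33)
closes: descent 0, river 8
min |a| on river = 2

2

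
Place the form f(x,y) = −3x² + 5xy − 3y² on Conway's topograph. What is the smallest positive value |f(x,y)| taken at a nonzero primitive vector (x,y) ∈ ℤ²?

translate: b→1 (≡-5 mod 6), so (3,-5,3)→(3,1,1)
flip: (3,1,1)→(1,-1,3)
translate: b→1 (≡-1 mod 2), so (1,-1,3)→(1,1,3)
reduced (well bottom): (1,1,3) with a≤c, −a<b≤a
well minimum |f| = |-1| = 1 (negative-definite)

1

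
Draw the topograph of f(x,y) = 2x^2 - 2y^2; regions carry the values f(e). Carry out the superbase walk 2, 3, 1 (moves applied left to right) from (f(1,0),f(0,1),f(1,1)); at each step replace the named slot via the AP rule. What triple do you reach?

start (2,-2,0) = (f(1,0),f(0,1),f(1,1))
replace slot 2: 2·(2+0) − (-2) = 6 → (2,6,0)
replace slot 3: 2·(2+6) − 0 = 16 → (2,6,16)
replace slot 1: 2·(6+16) − 2 = 42 → (42,6,16)

42,6,16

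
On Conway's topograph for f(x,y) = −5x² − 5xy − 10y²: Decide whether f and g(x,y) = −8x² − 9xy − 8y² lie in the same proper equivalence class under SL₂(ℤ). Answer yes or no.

D₁ = -175, D₂ = -175
f is negative-definite; reduce −f:
−f: reduced (well bottom): (5,5,10) with a≤c, −a<b≤a
flip sign back: reduced form of f is (-5,-5,-10)
g is negative-definite; reduce −g:
−g: translate: b→-7 (≡9 mod 16), so (8,9,8)→(8,-7,7)
−g: flip: (8,-7,7)→(7,7,8)
−g: reduced (well bottom): (7,7,8) with a≤c, −a<b≤a
flip sign back: reduced form of g is (-7,-7,-8)
reduced forms (-5, -5, -10) vs (-7, -7, -8) ⇒ inequivalent

no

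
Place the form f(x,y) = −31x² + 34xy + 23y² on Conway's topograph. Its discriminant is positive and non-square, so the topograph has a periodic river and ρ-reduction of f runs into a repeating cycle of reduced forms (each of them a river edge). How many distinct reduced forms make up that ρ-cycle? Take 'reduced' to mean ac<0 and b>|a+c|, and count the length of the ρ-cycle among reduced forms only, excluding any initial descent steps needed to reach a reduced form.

D = 4008, ⌊√D⌋ = 63
river: ρ → (23,58,-7)
river: ρ → (-7,54,39)
river: ρ → (39,24,-22)
river: ρ → (-22,20,41)
river: ρ → (41,62,-1)
river: ρ → (-1,62,41)
river: ρ → (41,20,-22)
river: ρ → (-22,24,39)
river: ρ → (39,54,-7)
river: ρ → (-7,58,23)
river: ρ → (23,34,-31)
river: ρ → (-31,28,26)
river: ρ → (26,24,-33)
river: ρ → (-33,42,17)
river: ρ → (17,60,-6)
river: ρ → (-6,60,17)
river: ρ → (17,42,-33)
river: ρ → (-33,24,26)
river: ρ → (26,28,-31)
river: ρ → (-31,34,23)
ρ-cycle length = 20 (tail of 0 descent steps not counted)

20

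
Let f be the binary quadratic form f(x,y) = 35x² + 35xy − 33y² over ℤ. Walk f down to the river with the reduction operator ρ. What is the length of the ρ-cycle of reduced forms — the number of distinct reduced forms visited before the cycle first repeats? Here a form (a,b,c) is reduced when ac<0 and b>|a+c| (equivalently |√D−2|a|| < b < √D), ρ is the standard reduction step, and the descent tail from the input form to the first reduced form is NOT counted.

D = 5845, ⌊√D⌋ = 76
river: ρ → (-33,31,37)
river: ρ → (37,43,-27)
river: ρ → (-27,65,15)
river: ρ → (15,55,-47)
river: ρ → (-47,39,23)
river: ρ → (23,53,-33)
river: ρ → (-33,13,43)
river: ρ → (43,73,-3)
river: ρ → (-3,71,67)
river: ρ → (67,63,-7)
river: ρ → (-7,63,67)
river: ρ → (67,71,-3)
river: ρ → (-3,73,43)
river: ρ → (43,13,-33)
river: ρ → (-33,53,23)
river: ρ → (23,39,-47)
river: ρ → (-47,55,15)
river: ρ → (15,65,-27)
river: ρ → (-27,43,37)
river: ρ → (37,31,-33)
river: ρ → (-33,35,35)
river: ρ → (35,35,-33)
ρ-cycle length = 22 (tail of 0 descent steps not counted)

22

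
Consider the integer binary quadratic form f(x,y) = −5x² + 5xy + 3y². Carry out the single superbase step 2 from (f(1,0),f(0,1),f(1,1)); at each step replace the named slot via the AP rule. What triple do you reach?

start (-5,3,3) = (f(1,0),f(0,1),f(1,1))
replace slot 2: 2·((-5)+3) − 3 = -7 → (-5,-7,3)

-5,-7,3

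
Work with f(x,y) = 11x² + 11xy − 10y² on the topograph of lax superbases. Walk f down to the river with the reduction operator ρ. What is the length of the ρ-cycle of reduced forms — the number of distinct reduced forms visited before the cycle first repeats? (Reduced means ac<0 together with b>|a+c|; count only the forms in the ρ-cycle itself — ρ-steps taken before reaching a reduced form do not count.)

D = 561, ⌊√D⌋ = 23
river: ρ → (-10,9,12)
river: ρ → (12,15,-7)
river: ρ → (-7,13,14)
river: ρ → (14,15,-6)
river: ρ → (-6,21,5)
river: ρ → (5,19,-10)
river: ρ → (-10,21,3)
river: ρ → (3,21,-10)
river: ρ → (-10,19,5)
river: ρ → (5,21,-6)
river: ρ → (-6,15,14)
river: ρ → (14,13,-7)
river: ρ → (-7,15,12)
river: ρ → (12,9,-10)
river: ρ → (-10,11,11)
river: ρ → (11,11,-10)
ρ-cycle length = 16 (tail of 0 descent steps not counted)

16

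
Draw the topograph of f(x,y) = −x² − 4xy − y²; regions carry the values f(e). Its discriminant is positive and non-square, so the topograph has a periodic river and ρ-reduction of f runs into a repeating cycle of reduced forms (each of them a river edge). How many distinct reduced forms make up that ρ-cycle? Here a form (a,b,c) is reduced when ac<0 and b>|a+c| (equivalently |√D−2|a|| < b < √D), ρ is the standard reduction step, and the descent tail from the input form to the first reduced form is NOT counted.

D = 12, ⌊√D⌋ = 3
descent: ρ → (-1,2,2)  [lands on river]
river: ρ → (2,2,-1)
ρ-cycle length = 2 (tail of 1 descent step not counted)

2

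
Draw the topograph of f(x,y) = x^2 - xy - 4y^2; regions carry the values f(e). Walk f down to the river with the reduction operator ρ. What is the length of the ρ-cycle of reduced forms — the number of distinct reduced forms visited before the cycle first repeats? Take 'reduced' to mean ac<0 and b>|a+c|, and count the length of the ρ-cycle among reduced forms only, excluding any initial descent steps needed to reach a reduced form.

D = 17, ⌊√D⌋ = 4
descent: ρ → (-4,1,1)
descent: ρ → (1,3,-2)  [lands on river]
river: ρ → (-2,1,2)
river: ρ → (2,3,-1)
river: ρ → (-1,3,2)
river: ρ → (2,1,-2)
river: ρ → (-2,3,1)
ρ-cycle length = 6 (tail of 2 descent steps not counted)

6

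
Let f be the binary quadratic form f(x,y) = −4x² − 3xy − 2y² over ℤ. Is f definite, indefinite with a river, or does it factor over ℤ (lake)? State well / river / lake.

D = b²−4ac = (-3)² − 4·(-4)·(-2) = -23
D < 0 ⇒ definite ⇒ every region one sign ⇒ single well

well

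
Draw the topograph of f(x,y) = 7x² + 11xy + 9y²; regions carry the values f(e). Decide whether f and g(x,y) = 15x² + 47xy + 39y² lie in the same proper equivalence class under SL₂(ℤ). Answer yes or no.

D₁ = -131, D₂ = -131
f: translate: b→-3 (≡11 mod 14), so (7,11,9)→(7,-3,5)
f: flip: (7,-3,5)→(5,3,7)
f: reduced (well bottom): (5,3,7) with a≤c, −a<b≤a
g: translate: b→-13 (≡47 mod 30), so (15,47,39)→(15,-13,5)
g: flip: (15,-13,5)→(5,13,15)
g: translate: b→3 (≡13 mod 10), so (5,13,15)→(5,3,7)
g: reduced (well bottom): (5,3,7) with a≤c, −a<b≤a
reduced forms (5, 3, 7) vs (5, 3, 7) ⇒ equivalent

yes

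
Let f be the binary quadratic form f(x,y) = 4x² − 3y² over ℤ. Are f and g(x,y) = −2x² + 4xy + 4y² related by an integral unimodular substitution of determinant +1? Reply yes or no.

D₁ = 48, D₂ = 48
river cycle of f (length 2): (-3, 6, 1), (1, 6, -3)
river cycle of g (length 2): (4, 4, -2), (-2, 4, 4)
cycles differ ⇒ inequivalent

no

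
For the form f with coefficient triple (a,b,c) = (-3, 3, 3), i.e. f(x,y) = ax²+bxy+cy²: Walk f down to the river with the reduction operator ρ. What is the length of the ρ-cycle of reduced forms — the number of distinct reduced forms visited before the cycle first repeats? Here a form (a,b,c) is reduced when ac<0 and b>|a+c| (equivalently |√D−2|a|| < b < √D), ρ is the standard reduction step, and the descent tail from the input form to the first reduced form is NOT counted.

D = 45, ⌊√D⌋ = 6
river: ρ → (3,3,-3)
river: ρ → (-3,3,3)
ρ-cycle length = 2 (tail of 0 descent steps not counted)

2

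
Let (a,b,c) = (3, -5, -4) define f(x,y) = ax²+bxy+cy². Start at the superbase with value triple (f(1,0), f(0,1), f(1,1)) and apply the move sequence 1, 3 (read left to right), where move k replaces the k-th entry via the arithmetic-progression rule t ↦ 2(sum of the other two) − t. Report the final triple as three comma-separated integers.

start (3,-4,-6) = (f(1,0),f(0,1),f(1,1))
replace slot 1: 2·((-4)+(-6)) − 3 = -23 → (-23,-4,-6)
replace slot 3: 2·((-23)+(-4)) − (-6) = -48 → (-23,-4,-48)

-23,-4,-48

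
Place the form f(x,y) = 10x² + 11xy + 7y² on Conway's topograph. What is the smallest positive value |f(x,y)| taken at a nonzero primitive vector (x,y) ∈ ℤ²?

translate: b→-9 (≡11 mod 20), so (10,11,7)→(10,-9,6)
flip: (10,-9,6)→(6,9,10)
translate: b→-3 (≡9 mod 12), so (6,9,10)→(6,-3,7)
reduced (well bottom): (6,-3,7) with a≤c, −a<b≤a
well minimum = a = 6

6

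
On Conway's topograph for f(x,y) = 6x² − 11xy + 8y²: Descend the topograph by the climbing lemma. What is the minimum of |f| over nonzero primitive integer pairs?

translate: b→1 (≡-11 mod 12), so (6,-11,8)→(6,1,3)
flip: (6,1,3)→(3,-1,6)
reduced (well bottom): (3,-1,6) with a≤c, −a<b≤a
well minimum = a = 3

3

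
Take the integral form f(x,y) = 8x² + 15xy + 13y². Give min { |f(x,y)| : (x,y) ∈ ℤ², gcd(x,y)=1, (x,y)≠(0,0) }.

translate: b→-1 (≡15 mod 16), so (8,15,13)→(8,-1,6)
flip: (8,-1,6)→(6,1,8)
reduced (well bottom): (6,1,8) with a≤c, −a<b≤a
well minimum = a = 6

6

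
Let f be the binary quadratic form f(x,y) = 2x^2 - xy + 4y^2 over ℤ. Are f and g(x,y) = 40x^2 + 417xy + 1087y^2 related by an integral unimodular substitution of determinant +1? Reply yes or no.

D₁ = -31, D₂ = -31
f: reduced (well bottom): (2,-1,4) with a≤c, −a<b≤a
g: translate: b→17 (≡417 mod 80), so (40,417,1087)→(40,17,2)
g: flip: (40,17,2)→(2,-17,40)
g: translate: b→-1 (≡-17 mod 4), so (2,-17,40)→(2,-1,4)
g: reduced (well bottom): (2,-1,4) with a≤c, −a<b≤a
reduced forms (2, -1, 4) vs (2, -1, 4) ⇒ equivalent

yes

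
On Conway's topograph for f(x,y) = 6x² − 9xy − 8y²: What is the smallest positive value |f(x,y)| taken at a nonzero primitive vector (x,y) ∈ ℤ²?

descent: ρ → (-8,9,6)  [lands on river]
river: ρ → (6,15,-2)
river: ρ → (-2,13,13)
river: ρ → (13,13,-2)
river: ρ → (-2,15,6)
river: ρ → (6,9,-8)
river: ρ → (-8,7,7)
river: ρ → (7,7,-8)
closes: descent 1, river 8
min |a| on river = 2

2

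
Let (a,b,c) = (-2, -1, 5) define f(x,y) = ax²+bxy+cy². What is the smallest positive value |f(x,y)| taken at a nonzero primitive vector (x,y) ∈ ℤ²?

descent: ρ → (5,1,-2)
descent: ρ → (-2,3,4)  [lands on river]
river: ρ → (4,5,-1)
river: ρ → (-1,5,4)
river: ρ → (4,3,-2)
river: ρ → (-2,5,2)
river: ρ → (2,3,-4)
river: ρ → (-4,5,1)
river: ρ → (1,5,-4)
river: ρ → (-4,3,2)
river: ρ → (2,5,-2)
closes: descent 2, river 10
min |a| on river = 1

1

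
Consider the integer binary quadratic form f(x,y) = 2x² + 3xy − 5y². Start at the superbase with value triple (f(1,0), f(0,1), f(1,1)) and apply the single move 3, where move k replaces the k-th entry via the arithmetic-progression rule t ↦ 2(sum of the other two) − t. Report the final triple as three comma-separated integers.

start (2,-5,0) = (f(1,0),f(0,1),f(1,1))
replace slot 3: 2·(2+(-5)) − 0 = -6 → (2,-5,-6)

2,-5,-6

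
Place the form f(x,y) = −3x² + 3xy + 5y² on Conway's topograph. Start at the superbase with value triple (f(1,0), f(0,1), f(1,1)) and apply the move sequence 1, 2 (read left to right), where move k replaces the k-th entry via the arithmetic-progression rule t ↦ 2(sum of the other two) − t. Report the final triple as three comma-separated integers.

start (-3,5,5) = (f(1,0),f(0,1),f(1,1))
replace slot 1: 2·(5+5) − (-3) = 23 → (23,5,5)
replace slot 2: 2·(23+5) − 5 = 51 → (23,51,5)

23,51,5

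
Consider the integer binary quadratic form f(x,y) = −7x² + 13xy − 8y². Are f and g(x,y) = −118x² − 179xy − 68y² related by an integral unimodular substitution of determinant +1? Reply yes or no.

D₁ = -55, D₂ = -55
f is negative-definite; reduce −f:
−f: translate: b→1 (≡-13 mod 14), so (7,-13,8)→(7,1,2)
−f: flip: (7,1,2)→(2,-1,7)
−f: reduced (well bottom): (2,-1,7) with a≤c, −a<b≤a
flip sign back: reduced form of f is (-2,1,-7)
g is negative-definite; reduce −g:
−g: translate: b→-57 (≡179 mod 236), so (118,179,68)→(118,-57,7)
−g: flip: (118,-57,7)→(7,57,118)
−g: translate: b→1 (≡57 mod 14), so (7,57,118)→(7,1,2)
−g: flip: (7,1,2)→(2,-1,7)
−g: reduced (well bottom): (2,-1,7) with a≤c, −a<b≤a
flip sign back: reduced form of g is (-2,1,-7)
reduced forms (-2, 1, -7) vs (-2, 1, -7) ⇒ equivalent

yes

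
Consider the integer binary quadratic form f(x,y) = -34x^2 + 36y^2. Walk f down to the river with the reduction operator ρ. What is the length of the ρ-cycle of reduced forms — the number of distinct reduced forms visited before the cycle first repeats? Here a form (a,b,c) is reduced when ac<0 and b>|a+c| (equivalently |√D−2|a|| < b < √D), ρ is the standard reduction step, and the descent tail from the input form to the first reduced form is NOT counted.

D = 4896, ⌊√D⌋ = 69
descent: ρ → (36,0,-34)
descent: ρ → (-34,68,2)  [lands on river]
river: ρ → (2,68,-34)
ρ-cycle length = 2 (tail of 2 descent steps not counted)

2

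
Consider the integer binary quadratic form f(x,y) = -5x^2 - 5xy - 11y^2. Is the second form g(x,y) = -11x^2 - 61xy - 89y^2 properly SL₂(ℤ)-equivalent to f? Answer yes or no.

D₁ = -195, D₂ = -195
f is negative-definite; reduce −f:
−f: reduced (well bottom): (5,5,11) with a≤c, −a<b≤a
flip sign back: reduced form of f is (-5,-5,-11)
g is negative-definite; reduce −g:
−g: translate: b→-5 (≡61 mod 22), so (11,61,89)→(11,-5,5)
−g: flip: (11,-5,5)→(5,5,11)
−g: reduced (well bottom): (5,5,11) with a≤c, −a<b≤a
flip sign back: reduced form of g is (-5,-5,-11)
reduced forms (-5, -5, -11) vs (-5, -5, -11) ⇒ equivalent

yes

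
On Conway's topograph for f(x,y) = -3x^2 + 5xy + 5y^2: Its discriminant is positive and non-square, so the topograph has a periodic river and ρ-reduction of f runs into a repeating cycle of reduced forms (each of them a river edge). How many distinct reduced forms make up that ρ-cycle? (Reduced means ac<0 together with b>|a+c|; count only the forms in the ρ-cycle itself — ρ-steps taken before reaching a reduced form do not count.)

D = 85, ⌊√D⌋ = 9
river: ρ → (5,5,-3)
river: ρ → (-3,7,3)
river: ρ → (3,5,-5)
river: ρ → (-5,5,3)
river: ρ → (3,7,-3)
river: ρ → (-3,5,5)
ρ-cycle length = 6 (tail of 0 descent steps not counted)

6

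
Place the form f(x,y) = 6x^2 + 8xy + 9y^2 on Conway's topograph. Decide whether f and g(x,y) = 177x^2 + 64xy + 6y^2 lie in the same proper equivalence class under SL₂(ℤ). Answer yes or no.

D₁ = -152, D₂ = -152
f: translate: b→-4 (≡8 mod 12), so (6,8,9)→(6,-4,7)
f: reduced (well bottom): (6,-4,7) with a≤c, −a<b≤a
g: flip: (177,64,6)→(6,-64,177)
g: translate: b→-4 (≡-64 mod 12), so (6,-64,177)→(6,-4,7)
g: reduced (well bottom): (6,-4,7) with a≤c, −a<b≤a
reduced forms (6, -4, 7) vs (6, -4, 7) ⇒ equivalent

yes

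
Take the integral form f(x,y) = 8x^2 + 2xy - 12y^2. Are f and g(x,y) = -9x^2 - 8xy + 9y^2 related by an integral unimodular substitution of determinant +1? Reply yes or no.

D₁ = 388, D₂ = 388
river cycle of f (length 18): (8, 18, -2), (-2, 18, 8), (8, 14, -6), (-6, 10, 12), (12, 14, -4), (-4, 18, 4), (4, 14, -12), (-12, 10, 6), (6, 14, -8), (-8, 18, 2), … (8 more)
river cycle of g (length 22): (9, 8, -9), (-9, 10, 8), (8, 6, -11), (-11, 16, 3), (3, 14, -16), (-16, 18, 1), (1, 18, -16), (-16, 14, 3), (3, 16, -11), (-11, 6, 8), … (12 more)
cycles differ ⇒ inequivalent

no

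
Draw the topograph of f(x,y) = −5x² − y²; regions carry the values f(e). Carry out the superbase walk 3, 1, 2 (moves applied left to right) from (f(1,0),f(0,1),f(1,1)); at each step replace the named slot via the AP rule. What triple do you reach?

start (-5,-1,-6) = (f(1,0),f(0,1),f(1,1))
replace slot 3: 2·((-5)+(-1)) − (-6) = -6 → (-5,-1,-6)
replace slot 1: 2·((-1)+(-6)) − (-5) = -9 → (-9,-1,-6)
replace slot 2: 2·((-9)+(-6)) − (-1) = -29 → (-9,-29,-6)

-9,-29,-6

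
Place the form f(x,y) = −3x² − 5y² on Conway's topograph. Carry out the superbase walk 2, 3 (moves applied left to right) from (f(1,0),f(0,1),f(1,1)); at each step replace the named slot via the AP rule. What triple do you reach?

start (-3,-5,-8) = (f(1,0),f(0,1),f(1,1))
replace slot 2: 2·((-3)+(-8)) − (-5) = -17 → (-3,-17,-8)
replace slot 3: 2·((-3)+(-17)) − (-8) = -32 → (-3,-17,-32)

-3,-17,-32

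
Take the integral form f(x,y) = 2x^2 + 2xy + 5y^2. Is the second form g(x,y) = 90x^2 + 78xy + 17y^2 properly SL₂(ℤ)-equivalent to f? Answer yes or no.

D₁ = -36, D₂ = -36
f: reduced (well bottom): (2,2,5) with a≤c, −a<b≤a
g: flip: (90,78,17)→(17,-78,90)
g: translate: b→-10 (≡-78 mod 34), so (17,-78,90)→(17,-10,2)
g: flip: (17,-10,2)→(2,10,17)
g: translate: b→2 (≡10 mod 4), so (2,10,17)→(2,2,5)
g: reduced (well bottom): (2,2,5) with a≤c, −a<b≤a
reduced forms (2, 2, 5) vs (2, 2, 5) ⇒ equivalent

yes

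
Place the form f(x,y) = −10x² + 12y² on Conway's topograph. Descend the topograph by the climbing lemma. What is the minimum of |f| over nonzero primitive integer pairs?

descent: ρ → (12,0,-10)
descent: ρ → (-10,20,2)  [lands on river]
river: ρ → (2,20,-10)
closes: descent 2, river 2
min |a| on river = 2

2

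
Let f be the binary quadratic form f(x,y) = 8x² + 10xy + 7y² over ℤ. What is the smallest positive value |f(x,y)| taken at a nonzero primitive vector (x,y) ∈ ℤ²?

translate: b→-6 (≡10 mod 16), so (8,10,7)→(8,-6,5)
flip: (8,-6,5)→(5,6,8)
translate: b→-4 (≡6 mod 10), so (5,6,8)→(5,-4,7)
reduced (well bottom): (5,-4,7) with a≤c, −a<b≤a
well minimum = a = 5

5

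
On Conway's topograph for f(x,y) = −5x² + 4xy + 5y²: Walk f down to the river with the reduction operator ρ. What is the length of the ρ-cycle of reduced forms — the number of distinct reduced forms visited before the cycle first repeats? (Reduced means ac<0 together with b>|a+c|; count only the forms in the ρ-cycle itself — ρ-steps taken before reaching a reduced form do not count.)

D = 116, ⌊√D⌋ = 10
river: ρ → (5,6,-4)
river: ρ → (-4,10,1)
river: ρ → (1,10,-4)
river: ρ → (-4,6,5)
river: ρ → (5,4,-5)
river: ρ → (-5,6,4)
river: ρ → (4,10,-1)
river: ρ → (-1,10,4)
river: ρ → (4,6,-5)
river: ρ → (-5,4,5)
ρ-cycle length = 10 (tail of 0 descent steps not counted)

10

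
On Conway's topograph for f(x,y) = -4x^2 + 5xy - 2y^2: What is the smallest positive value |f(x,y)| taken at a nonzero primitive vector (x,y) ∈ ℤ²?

translate: b→3 (≡-5 mod 8), so (4,-5,2)→(4,3,1)
flip: (4,3,1)→(1,-3,4)
translate: b→1 (≡-3 mod 2), so (1,-3,4)→(1,1,2)
reduced (well bottom): (1,1,2) with a≤c, −a<b≤a
well minimum |f| = |-1| = 1 (negative-definite)

1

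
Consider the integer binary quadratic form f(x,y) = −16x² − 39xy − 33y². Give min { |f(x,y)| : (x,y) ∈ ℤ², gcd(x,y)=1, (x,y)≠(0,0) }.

translate: b→7 (≡39 mod 32), so (16,39,33)→(16,7,10)
flip: (16,7,10)→(10,-7,16)
reduced (well bottom): (10,-7,16) with a≤c, −a<b≤a
well minimum |f| = |-10| = 10 (negative-definite)

10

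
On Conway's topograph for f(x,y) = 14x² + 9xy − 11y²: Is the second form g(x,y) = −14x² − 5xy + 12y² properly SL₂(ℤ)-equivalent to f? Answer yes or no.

D₁ = 697, D₂ = 697
river cycle of f (length 18): (-11, 13, 12), (12, 11, -12), (-12, 13, 11), (11, 9, -14), (-14, 19, 6), (6, 17, -17), (-17, 17, 6), (6, 19, -14), (-14, 9, 11), (11, 13, -12), … (8 more)
river cycle of g (length 10): (12, 5, -14), (-14, 23, 3), (3, 25, -6), (-6, 23, 7), (7, 19, -12), (-12, 5, 14), (14, 23, -3), (-3, 25, 6), (6, 23, -7), (-7, 19, 12)
cycles differ ⇒ inequivalent

no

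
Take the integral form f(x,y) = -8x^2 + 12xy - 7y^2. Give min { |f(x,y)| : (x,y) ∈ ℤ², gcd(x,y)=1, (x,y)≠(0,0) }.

translate: b→4 (≡-12 mod 16), so (8,-12,7)→(8,4,3)
flip: (8,4,3)→(3,-4,8)
translate: b→2 (≡-4 mod 6), so (3,-4,8)→(3,2,7)
reduced (well bottom): (3,2,7) with a≤c, −a<b≤a
well minimum |f| = |-3| = 3 (negative-definite)

3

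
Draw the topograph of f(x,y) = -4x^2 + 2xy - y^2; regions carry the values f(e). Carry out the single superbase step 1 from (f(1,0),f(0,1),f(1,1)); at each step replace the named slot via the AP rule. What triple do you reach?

start (-4,-1,-3) = (f(1,0),f(0,1),f(1,1))
replace slot 1: 2·((-1)+(-3)) − (-4) = -4 → (-4,-1,-3)

-4,-1,-3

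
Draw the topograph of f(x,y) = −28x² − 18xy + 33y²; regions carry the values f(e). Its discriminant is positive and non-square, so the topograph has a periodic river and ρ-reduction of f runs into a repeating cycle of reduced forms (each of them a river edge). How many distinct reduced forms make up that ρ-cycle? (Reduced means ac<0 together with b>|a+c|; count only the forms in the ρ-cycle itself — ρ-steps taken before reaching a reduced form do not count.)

D = 4020, ⌊√D⌋ = 63
descent: ρ → (33,18,-28)  [lands on river]
river: ρ → (-28,38,23)
river: ρ → (23,54,-12)
river: ρ → (-12,42,47)
river: ρ → (47,52,-7)
river: ρ → (-7,60,15)
river: ρ → (15,60,-7)
river: ρ → (-7,52,47)
river: ρ → (47,42,-12)
river: ρ → (-12,54,23)
river: ρ → (23,38,-28)
river: ρ → (-28,18,33)
river: ρ → (33,48,-13)
river: ρ → (-13,56,17)
river: ρ → (17,46,-28)
river: ρ → (-28,10,35)
river: ρ → (35,60,-3)
river: ρ → (-3,60,35)
river: ρ → (35,10,-28)
river: ρ → (-28,46,17)
river: ρ → (17,56,-13)
river: ρ → (-13,48,33)
ρ-cycle length = 22 (tail of 1 descent step not counted)

22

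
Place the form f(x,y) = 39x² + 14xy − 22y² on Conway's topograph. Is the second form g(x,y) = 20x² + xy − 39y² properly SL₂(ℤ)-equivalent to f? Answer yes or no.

D₁ = 3628, D₂ = 3121
discriminants differ ⇒ not SL₂(ℤ)-equivalent

no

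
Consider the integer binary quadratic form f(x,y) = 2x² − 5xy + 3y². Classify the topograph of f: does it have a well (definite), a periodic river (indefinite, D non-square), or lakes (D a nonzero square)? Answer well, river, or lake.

D = b²−4ac = (-5)² − 4·2·3 = 1
D = 1² is a perfect square ⇒ form factors over ℤ ⇒ lakes

lake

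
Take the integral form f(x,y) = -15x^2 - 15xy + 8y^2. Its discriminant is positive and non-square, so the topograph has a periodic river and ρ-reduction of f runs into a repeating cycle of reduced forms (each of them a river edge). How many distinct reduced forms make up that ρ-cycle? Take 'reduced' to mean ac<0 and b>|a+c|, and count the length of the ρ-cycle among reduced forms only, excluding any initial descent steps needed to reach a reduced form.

D = 705, ⌊√D⌋ = 26
descent: ρ → (8,15,-15)  [lands on river]
river: ρ → (-15,15,8)
river: ρ → (8,17,-13)
river: ρ → (-13,9,12)
river: ρ → (12,15,-10)
river: ρ → (-10,25,2)
river: ρ → (2,23,-22)
river: ρ → (-22,21,3)
river: ρ → (3,21,-22)
river: ρ → (-22,23,2)
river: ρ → (2,25,-10)
river: ρ → (-10,15,12)
river: ρ → (12,9,-13)
river: ρ → (-13,17,8)
ρ-cycle length = 14 (tail of 1 descent step not counted)

14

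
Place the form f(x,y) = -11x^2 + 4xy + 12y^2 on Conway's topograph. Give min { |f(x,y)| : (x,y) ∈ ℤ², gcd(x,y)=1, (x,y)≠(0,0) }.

river: ρ → (12,20,-3)
river: ρ → (-3,22,5)
river: ρ → (5,18,-11)
river: ρ → (-11,4,12)
closes: descent 0, river 4
min |a| on river = 3

3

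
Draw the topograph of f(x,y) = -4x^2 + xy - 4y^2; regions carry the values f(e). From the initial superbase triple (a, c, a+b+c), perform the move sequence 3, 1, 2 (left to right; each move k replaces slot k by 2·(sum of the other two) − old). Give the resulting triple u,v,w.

start (-4,-4,-7) = (f(1,0),f(0,1),f(1,1))
replace slot 3: 2·((-4)+(-4)) − (-7) = -9 → (-4,-4,-9)
replace slot 1: 2·((-4)+(-9)) − (-4) = -22 → (-22,-4,-9)
replace slot 2: 2·((-22)+(-9)) − (-4) = -58 → (-22,-58,-9)

-22,-58,-9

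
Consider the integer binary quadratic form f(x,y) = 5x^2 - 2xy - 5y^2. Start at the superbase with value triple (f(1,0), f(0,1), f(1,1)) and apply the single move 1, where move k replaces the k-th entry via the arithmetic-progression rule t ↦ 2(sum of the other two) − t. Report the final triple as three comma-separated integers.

start (5,-5,-2) = (f(1,0),f(0,1),f(1,1))
replace slot 1: 2·((-5)+(-2)) − 5 = -19 → (-19,-5,-2)

-19,-5,-2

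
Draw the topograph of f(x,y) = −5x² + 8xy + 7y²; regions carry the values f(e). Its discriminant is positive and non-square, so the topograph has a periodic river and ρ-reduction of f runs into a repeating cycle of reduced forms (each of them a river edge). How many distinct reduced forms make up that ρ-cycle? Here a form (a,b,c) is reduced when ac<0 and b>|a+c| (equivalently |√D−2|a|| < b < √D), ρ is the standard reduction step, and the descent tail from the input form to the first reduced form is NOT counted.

D = 204, ⌊√D⌋ = 14
river: ρ → (7,6,-6)
river: ρ → (-6,6,7)
river: ρ → (7,8,-5)
river: ρ → (-5,12,3)
river: ρ → (3,12,-5)
river: ρ → (-5,8,7)
ρ-cycle length = 6 (tail of 0 descent steps not counted)

6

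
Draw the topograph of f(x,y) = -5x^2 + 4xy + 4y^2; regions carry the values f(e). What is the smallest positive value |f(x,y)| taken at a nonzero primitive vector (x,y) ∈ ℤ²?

river: ρ → (4,4,-5)
river: ρ → (-5,6,3)
river: ρ → (3,6,-5)
river: ρ → (-5,4,4)
closes: descent 0, river 4
min |a| on river = 3

3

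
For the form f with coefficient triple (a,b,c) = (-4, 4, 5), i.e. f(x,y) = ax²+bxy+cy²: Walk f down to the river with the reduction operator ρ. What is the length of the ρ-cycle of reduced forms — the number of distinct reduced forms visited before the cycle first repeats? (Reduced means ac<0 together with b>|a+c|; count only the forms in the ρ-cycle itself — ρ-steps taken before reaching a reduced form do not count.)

D = 96, ⌊√D⌋ = 9
river: ρ → (5,6,-3)
river: ρ → (-3,6,5)
river: ρ → (5,4,-4)
river: ρ → (-4,4,5)
ρ-cycle length = 4 (tail of 0 descent steps not counted)

4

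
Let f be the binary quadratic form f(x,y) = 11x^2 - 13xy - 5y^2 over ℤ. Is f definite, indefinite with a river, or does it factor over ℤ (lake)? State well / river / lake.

D = b²−4ac = (-13)² − 4·11·(-5) = 389
D > 0 non-square ⇒ indefinite ⇒ periodic river

river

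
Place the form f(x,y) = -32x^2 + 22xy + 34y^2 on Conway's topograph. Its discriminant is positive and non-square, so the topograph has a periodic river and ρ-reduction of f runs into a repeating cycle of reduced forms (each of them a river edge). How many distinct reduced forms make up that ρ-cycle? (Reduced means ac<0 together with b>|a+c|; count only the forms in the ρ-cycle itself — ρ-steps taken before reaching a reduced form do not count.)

D = 4836, ⌊√D⌋ = 69
river: ρ → (34,46,-20)
river: ρ → (-20,34,46)
river: ρ → (46,58,-8)
river: ρ → (-8,54,60)
river: ρ → (60,66,-2)
river: ρ → (-2,66,60)
river: ρ → (60,54,-8)
river: ρ → (-8,58,46)
river: ρ → (46,34,-20)
river: ρ → (-20,46,34)
river: ρ → (34,22,-32)
river: ρ → (-32,42,24)
river: ρ → (24,54,-20)
river: ρ → (-20,66,6)
river: ρ → (6,66,-20)
river: ρ → (-20,54,24)
river: ρ → (24,42,-32)
river: ρ → (-32,22,34)
ρ-cycle length = 18 (tail of 0 descent steps not counted)

18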